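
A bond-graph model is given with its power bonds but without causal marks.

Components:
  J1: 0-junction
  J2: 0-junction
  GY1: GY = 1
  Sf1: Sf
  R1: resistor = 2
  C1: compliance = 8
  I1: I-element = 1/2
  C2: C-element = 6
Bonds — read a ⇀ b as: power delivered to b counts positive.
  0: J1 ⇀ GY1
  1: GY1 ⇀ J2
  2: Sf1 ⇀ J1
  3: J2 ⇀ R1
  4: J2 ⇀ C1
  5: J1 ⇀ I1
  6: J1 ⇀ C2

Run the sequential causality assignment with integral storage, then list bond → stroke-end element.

bond 2 stroke at Sf1  (Sf1 (Sf) sets flow on bond)
bond 4 stroke at J2  (C1 integral (e out))
bond 1 stroke at GY1  (J2 effort already set via bond 4)
bond 3 stroke at R1  (common-e at J2 fixed by 4)
bond 0 stroke at GY1  (GY GY1: same side as bond 1)
bond 5 stroke at I1  (I1: I, integral causality)
bond 6 stroke at J1  (J1 needs exactly one e-in)

bond 0 →GY1
bond 1 →GY1
bond 2 →Sf1
bond 3 →R1
bond 4 →J2
bond 5 →I1
bond 6 →J1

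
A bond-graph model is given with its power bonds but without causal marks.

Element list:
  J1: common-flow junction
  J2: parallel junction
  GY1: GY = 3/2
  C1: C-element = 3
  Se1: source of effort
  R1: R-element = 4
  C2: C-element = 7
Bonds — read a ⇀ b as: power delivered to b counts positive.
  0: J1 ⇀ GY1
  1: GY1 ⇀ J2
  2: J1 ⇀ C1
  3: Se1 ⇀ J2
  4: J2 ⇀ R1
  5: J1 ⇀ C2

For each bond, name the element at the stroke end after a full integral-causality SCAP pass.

b3 →J2  (source Se1 imposes e)
b1 →GY1  (J2 effort already set via bond 3)
b4 →R1  (0-jn J2 has e-setter on 3)
b0 →GY1  (through GY1, causality inverts; strokes same side of GY1)
b2 →J1  (1-jn J1 has f-setter on 0)
b5 →J1  (common-f at J1 fixed by 0)

b0 stroke→GY1
b1 stroke→GY1
b2 stroke→J1
b3 stroke→J2
b4 stroke→R1
b5 stroke→J1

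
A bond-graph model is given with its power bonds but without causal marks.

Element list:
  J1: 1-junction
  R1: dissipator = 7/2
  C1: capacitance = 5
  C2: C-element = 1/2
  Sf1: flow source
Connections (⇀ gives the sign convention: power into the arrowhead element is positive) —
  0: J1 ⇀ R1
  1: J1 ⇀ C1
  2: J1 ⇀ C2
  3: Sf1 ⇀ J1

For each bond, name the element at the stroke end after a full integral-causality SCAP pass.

b3 stroke at Sf1  (Sf1 fixes flow; stroke at Sf1)
b0 stroke at J1  (J1 flow already set via bond 3)
b1 stroke at J1  (common-f at J1 fixed by 3)
b2 stroke at J1  (1-jn J1 has f-setter on 3)

bond 0 stroke at J1
bond 1 stroke at J1
bond 2 stroke at J1
bond 3 stroke at Sf1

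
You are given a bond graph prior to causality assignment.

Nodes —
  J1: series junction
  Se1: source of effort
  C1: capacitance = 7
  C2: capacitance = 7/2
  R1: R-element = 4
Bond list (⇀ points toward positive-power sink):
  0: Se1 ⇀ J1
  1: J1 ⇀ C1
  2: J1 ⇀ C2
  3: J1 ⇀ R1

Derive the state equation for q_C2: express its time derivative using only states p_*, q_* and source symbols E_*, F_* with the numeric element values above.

#0 |J1  (Se1: effort source, stroke at far end)
#1 |J1  (C1 outputs effort q/C1)
#2 |J1  (prefer integral on C2)
#3 |R1  (closing 1-jn rule on J1)

dq_C2/dt = E_Se1/4 - q_C1/28 - q_C2/14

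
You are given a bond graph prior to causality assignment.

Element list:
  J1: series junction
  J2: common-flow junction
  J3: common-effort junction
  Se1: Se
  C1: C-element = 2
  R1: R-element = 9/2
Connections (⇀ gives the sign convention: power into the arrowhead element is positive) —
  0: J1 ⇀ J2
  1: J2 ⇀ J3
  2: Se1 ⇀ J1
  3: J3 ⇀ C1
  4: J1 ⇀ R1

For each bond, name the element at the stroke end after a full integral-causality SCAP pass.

bond 0 stroke at J1
bond 1 stroke at J2
bond 2 stroke at J1
bond 3 stroke at J3
bond 4 stroke at R1

b2 stroke→J1  (Se1 fixes effort; stroke away)
b3 stroke→J3  (prefer integral on C1)
b1 stroke→J2  (J3: bond 3 brought effort, rest push out)
b0 stroke→J1  (only one flow-in slot at J2)
b4 stroke→R1  (J1: last free bond brings flow in)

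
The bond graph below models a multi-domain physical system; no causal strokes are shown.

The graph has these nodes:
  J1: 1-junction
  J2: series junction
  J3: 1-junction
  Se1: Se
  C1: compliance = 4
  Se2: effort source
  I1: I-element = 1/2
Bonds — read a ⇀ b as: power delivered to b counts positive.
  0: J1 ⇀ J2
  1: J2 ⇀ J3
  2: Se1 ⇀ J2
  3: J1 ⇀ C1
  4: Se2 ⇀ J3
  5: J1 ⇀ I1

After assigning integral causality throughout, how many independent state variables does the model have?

2  (C1, I1 all integral)

bond 2 →J2  (source Se1 imposes e)
bond 4 →J3  (Se2 (Se) sets effort on bond)
bond 1 →J2  (J3 needs exactly one f-in)
bond 0 →J1  (only one flow-in slot at J2)
bond 3 →J1  (C1: C, integral causality)
bond 5 →I1  (J1: last free bond brings flow in)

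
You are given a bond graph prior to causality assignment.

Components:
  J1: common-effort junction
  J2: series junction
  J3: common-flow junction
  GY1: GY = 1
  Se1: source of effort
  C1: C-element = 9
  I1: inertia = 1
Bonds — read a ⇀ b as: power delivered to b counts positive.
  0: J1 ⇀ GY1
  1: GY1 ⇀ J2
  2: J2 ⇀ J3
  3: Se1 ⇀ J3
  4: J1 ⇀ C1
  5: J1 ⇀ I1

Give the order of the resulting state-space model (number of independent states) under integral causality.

2  (C1, I1 all integral)

β3 →J3  (Se1 (Se) sets effort on bond)
β2 →J2  (J3 needs exactly one f-in)
β1 →GY1  (closing 1-jn rule on J2)
β0 →GY1  (GY GY1: same side as bond 1)
β4 →J1  (C1 outputs effort q/C1)
β5 →I1  (0-jn J1 has e-setter on 4)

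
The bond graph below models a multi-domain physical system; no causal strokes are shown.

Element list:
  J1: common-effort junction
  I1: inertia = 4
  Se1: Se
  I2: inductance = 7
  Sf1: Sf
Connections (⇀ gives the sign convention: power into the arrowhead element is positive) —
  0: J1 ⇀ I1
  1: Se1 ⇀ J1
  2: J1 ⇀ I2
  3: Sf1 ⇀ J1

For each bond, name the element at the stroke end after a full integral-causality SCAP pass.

β1 →J1  (Se1 fixes effort; stroke away)
β3 →Sf1  (source Sf1 imposes f)
β0 →I1  (J1 effort already set via bond 1)
β2 →I2  (common-e at J1 fixed by 1)

#0 →I1
#1 →J1
#2 →I2
#3 →Sf1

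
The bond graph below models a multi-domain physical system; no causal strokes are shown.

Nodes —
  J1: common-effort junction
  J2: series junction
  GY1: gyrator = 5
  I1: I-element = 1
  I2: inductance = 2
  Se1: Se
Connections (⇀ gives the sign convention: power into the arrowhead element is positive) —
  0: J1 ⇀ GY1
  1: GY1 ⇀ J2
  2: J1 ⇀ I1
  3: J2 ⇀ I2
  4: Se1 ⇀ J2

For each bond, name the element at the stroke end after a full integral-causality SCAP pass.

bond 0 stroke→J1
bond 1 stroke→J2
bond 2 stroke→I1
bond 3 stroke→I2
bond 4 stroke→J2

b4 →J2  (Se1: effort source, stroke at far end)
b2 →I1  (I1 integral (f out))
b0 →J1  (only one effort-in slot at J1)
b1 →J2  (GY1 both-in/both-out from 0)
b3 →I2  (J2 needs exactly one f-in)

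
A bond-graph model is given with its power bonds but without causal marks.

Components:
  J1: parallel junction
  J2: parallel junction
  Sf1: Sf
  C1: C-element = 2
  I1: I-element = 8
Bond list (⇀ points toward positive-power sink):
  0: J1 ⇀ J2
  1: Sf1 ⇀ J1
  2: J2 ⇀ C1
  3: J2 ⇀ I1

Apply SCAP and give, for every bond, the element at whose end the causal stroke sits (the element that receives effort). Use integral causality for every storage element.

β1 stroke at Sf1  (Sf1: flow source, stroke at near end)
β0 stroke at J1  (J1 needs exactly one e-in)
β2 stroke at J2  (C1 outputs effort q/C1)
β3 stroke at I1  (J2 effort already set via bond 2)

b0 →J1
b1 →Sf1
b2 →J2
b3 →I1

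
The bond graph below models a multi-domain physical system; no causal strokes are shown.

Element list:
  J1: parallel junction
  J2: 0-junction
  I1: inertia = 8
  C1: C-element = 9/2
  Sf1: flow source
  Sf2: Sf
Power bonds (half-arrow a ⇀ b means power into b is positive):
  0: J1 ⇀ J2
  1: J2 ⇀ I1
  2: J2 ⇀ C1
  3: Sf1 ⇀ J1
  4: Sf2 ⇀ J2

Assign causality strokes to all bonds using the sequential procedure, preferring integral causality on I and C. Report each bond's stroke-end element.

#0 stroke→J1
#1 stroke→I1
#2 stroke→J2
#3 stroke→Sf1
#4 stroke→Sf2

β3 stroke→Sf1  (Sf1 fixes flow; stroke at Sf1)
β4 stroke→Sf2  (Sf2 (Sf) sets flow on bond)
β0 stroke→J1  (only one effort-in slot at J1)
β1 stroke→I1  (I1: I, integral causality)
β2 stroke→J2  (J2: last free bond brings effort in)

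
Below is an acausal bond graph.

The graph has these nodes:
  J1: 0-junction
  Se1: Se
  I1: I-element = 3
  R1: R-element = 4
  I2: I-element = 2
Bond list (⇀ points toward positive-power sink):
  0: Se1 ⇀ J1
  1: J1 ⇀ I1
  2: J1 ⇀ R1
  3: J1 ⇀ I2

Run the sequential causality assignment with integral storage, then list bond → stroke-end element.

β0 →J1  (source Se1 imposes e)
β1 →I1  (0-jn J1 has e-setter on 0)
β2 →R1  (J1 effort already set via bond 0)
β3 →I2  (common-e at J1 fixed by 0)

b0 →J1
b1 →I1
b2 →R1
b3 →I2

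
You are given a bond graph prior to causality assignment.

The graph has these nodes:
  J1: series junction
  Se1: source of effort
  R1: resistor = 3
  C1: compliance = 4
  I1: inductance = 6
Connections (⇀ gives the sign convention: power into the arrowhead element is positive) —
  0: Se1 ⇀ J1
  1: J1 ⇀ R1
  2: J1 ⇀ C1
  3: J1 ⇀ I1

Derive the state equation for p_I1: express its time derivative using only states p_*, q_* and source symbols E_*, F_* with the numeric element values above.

dp_I1/dt = E_Se1 - p_I1/2 - q_C1/4

b0 |J1  (source Se1 imposes e)
b2 |J1  (C1 outputs effort q/C1)
b3 |I1  (I1: I, integral causality)
b1 |J1  (1-jn J1 has f-setter on 3)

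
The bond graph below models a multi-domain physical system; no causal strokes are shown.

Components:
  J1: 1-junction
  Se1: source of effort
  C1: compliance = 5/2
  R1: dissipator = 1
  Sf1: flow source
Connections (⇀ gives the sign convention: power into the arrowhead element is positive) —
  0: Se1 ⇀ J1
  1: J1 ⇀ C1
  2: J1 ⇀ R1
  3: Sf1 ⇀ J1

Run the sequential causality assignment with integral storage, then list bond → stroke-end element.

b0 |J1  (Se1: effort source, stroke at far end)
b3 |Sf1  (source Sf1 imposes f)
b1 |J1  (common-f at J1 fixed by 3)
b2 |J1  (common-f at J1 fixed by 3)

bond 0 stroke→J1
bond 1 stroke→J1
bond 2 stroke→J1
bond 3 stroke→Sf1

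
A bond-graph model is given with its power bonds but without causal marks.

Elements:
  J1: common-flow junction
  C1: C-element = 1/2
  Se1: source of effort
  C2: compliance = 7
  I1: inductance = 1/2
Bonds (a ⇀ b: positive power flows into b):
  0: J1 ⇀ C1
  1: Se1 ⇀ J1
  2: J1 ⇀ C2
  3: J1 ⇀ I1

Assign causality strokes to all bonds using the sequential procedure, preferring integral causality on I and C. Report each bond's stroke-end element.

bond 0 →J1
bond 1 →J1
bond 2 →J1
bond 3 →I1

b1 |J1  (Se1: effort source, stroke at far end)
b0 |J1  (C1 outputs effort q/C1)
b2 |J1  (C2 outputs effort q/C2)
b3 |I1  (closing 1-jn rule on J1)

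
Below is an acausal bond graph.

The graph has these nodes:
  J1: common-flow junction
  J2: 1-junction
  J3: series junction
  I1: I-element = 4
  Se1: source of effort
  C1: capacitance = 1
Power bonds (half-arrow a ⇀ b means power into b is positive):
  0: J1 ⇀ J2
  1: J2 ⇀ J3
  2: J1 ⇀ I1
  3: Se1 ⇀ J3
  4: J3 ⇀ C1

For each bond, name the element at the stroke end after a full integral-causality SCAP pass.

bond 0 stroke at J1
bond 1 stroke at J2
bond 2 stroke at I1
bond 3 stroke at J3
bond 4 stroke at J3

b3 →J3  (source Se1 imposes e)
b2 →I1  (prefer integral on I1)
b0 →J1  (common-f at J1 fixed by 2)
b1 →J2  (J2 flow already set via bond 0)
b4 →J3  (1-jn J3 has f-setter on 1)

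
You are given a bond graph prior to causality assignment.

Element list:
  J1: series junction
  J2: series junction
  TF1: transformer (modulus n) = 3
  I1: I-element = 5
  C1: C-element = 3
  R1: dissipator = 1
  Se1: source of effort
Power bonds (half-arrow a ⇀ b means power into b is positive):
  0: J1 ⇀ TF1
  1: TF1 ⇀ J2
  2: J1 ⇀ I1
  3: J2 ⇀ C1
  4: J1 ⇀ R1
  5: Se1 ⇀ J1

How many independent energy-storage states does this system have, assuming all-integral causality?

bond 5 stroke at J1  (source Se1 imposes e)
bond 2 stroke at I1  (I1 integral (f out))
bond 0 stroke at J1  (common-f at J1 fixed by 2)
bond 4 stroke at J1  (J1 flow already set via bond 2)
bond 1 stroke at TF1  (TF1: transformer flips bond 0)
bond 3 stroke at J2  (common-f at J2 fixed by 1)

2  (C1, I1 all integral)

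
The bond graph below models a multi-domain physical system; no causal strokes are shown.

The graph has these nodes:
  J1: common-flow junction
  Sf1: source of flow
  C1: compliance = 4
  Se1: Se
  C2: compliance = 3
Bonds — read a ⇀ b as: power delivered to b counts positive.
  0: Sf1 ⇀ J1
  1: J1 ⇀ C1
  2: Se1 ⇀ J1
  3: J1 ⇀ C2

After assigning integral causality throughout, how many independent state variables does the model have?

2  (C1, C2 all integral)

bond 0 stroke at Sf1  (source Sf1 imposes f)
bond 2 stroke at J1  (Se1 fixes effort; stroke away)
bond 1 stroke at J1  (common-f at J1 fixed by 0)
bond 3 stroke at J1  (J1 flow already set via bond 0)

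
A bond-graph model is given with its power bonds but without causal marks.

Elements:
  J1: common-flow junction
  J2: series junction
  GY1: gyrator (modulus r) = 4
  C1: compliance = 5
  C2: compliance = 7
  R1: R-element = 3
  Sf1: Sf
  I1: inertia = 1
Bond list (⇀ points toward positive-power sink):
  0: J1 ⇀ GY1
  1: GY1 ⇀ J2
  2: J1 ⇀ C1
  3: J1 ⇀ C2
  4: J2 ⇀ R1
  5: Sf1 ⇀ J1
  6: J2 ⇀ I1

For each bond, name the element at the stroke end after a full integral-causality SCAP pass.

#0 →J1
#1 →J2
#2 →J1
#3 →J1
#4 →J2
#5 →Sf1
#6 →I1

bond 5 |Sf1  (Sf1: flow source, stroke at near end)
bond 0 |J1  (J1: bond 5 brought flow, rest push out)
bond 2 |J1  (1-jn J1 has f-setter on 5)
bond 3 |J1  (J1 flow already set via bond 5)
bond 1 |J2  (GY1: gyrator matches bond 0)
bond 6 |I1  (prefer integral on I1)
bond 4 |J2  (J2 flow already set via bond 6)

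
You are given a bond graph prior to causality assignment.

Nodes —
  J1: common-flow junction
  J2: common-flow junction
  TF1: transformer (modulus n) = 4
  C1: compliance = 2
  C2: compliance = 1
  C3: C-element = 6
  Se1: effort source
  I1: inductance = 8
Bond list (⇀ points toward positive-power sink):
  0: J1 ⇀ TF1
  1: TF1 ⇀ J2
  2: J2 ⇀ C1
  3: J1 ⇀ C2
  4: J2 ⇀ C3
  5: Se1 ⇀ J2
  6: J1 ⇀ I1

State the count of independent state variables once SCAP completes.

4  (C1, C2, C3, I1 all integral)

b5 |J2  (source Se1 imposes e)
b2 |J2  (C1 integral (e out))
b3 |J1  (C2 outputs effort q/C2)
b4 |J2  (C3 outputs effort q/C3)
b1 |TF1  (only one flow-in slot at J2)
b0 |J1  (through TF1, causality passes straight; one stroke at TF1)
b6 |I1  (closing 1-jn rule on J1)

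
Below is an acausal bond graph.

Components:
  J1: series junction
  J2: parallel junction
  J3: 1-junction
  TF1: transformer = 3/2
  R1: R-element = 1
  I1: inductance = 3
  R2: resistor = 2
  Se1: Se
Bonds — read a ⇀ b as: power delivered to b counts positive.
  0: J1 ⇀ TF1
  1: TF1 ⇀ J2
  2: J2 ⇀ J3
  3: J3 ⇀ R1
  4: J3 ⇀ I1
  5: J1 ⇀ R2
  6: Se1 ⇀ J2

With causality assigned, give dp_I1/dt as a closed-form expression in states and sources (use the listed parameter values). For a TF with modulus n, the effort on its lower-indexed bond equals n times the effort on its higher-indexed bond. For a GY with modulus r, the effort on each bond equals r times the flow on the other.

bond 6 stroke at J2  (source Se1 imposes e)
bond 1 stroke at TF1  (J2: bond 6 brought effort, rest push out)
bond 2 stroke at J3  (J2 effort already set via bond 6)
bond 0 stroke at J1  (through TF1, causality passes straight; one stroke at TF1)
bond 5 stroke at R2  (only one flow-in slot at J1)
bond 4 stroke at I1  (prefer integral on I1)
bond 3 stroke at J3  (common-f at J3 fixed by 4)

dp_I1/dt = E_Se1 - p_I1/3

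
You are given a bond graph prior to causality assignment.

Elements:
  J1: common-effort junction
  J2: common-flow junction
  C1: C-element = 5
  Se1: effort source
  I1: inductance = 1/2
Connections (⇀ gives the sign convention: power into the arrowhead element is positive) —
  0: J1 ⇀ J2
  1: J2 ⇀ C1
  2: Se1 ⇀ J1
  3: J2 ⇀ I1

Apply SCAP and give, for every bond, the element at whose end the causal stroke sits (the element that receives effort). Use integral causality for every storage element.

β0 stroke at J2
β1 stroke at J2
β2 stroke at J1
β3 stroke at I1

β2 |J1  (Se1 (Se) sets effort on bond)
β0 |J2  (0-jn J1 has e-setter on 2)
β1 |J2  (C1 outputs effort q/C1)
β3 |I1  (J2: last free bond brings flow in)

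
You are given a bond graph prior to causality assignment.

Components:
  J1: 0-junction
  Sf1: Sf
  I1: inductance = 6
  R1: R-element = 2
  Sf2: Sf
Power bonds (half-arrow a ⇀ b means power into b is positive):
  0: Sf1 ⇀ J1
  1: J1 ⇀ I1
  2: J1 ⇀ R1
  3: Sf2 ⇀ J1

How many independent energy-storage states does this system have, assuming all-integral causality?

1  (I1 all integral)

b0 stroke→Sf1  (source Sf1 imposes f)
b3 stroke→Sf2  (Sf2 fixes flow; stroke at Sf2)
b1 stroke→I1  (prefer integral on I1)
b2 stroke→J1  (J1: last free bond brings effort in)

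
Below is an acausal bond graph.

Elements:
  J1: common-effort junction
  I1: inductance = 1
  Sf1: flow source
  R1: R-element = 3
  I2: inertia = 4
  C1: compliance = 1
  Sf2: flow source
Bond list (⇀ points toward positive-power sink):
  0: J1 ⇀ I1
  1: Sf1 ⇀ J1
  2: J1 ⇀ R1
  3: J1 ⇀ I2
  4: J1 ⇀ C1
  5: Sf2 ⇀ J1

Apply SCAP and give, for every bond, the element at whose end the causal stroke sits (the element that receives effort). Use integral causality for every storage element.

β0 |I1
β1 |Sf1
β2 |R1
β3 |I2
β4 |J1
β5 |Sf2

#1 |Sf1  (Sf1: flow source, stroke at near end)
#5 |Sf2  (Sf2: flow source, stroke at near end)
#0 |I1  (I1: I, integral causality)
#3 |I2  (I2 outputs flow p/I2)
#4 |J1  (prefer integral on C1)
#2 |R1  (J1: bond 4 brought effort, rest push out)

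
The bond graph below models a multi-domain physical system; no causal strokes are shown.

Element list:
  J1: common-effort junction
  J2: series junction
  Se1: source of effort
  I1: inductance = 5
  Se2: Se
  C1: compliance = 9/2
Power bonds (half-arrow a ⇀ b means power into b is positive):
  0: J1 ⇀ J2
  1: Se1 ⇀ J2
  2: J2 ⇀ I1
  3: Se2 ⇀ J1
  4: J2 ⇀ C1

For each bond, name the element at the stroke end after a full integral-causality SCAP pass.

β1 stroke at J2  (Se1: effort source, stroke at far end)
β3 stroke at J1  (Se2 fixes effort; stroke away)
β0 stroke at J2  (common-e at J1 fixed by 3)
β2 stroke at I1  (I1 outputs flow p/I1)
β4 stroke at J2  (common-f at J2 fixed by 2)

b0 |J2
b1 |J2
b2 |I1
b3 |J1
b4 |J2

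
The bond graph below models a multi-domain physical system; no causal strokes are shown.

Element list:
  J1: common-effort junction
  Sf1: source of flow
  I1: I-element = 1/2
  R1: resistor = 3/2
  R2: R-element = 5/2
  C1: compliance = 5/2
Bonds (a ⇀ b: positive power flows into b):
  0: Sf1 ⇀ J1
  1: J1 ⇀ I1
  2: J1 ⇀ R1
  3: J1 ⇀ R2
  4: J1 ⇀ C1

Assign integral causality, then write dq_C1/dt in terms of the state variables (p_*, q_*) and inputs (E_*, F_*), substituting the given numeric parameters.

b0 stroke→Sf1  (source Sf1 imposes f)
b1 stroke→I1  (I1: I, integral causality)
b4 stroke→J1  (C1 integral (e out))
b2 stroke→R1  (0-jn J1 has e-setter on 4)
b3 stroke→R2  (common-e at J1 fixed by 4)

dq_C1/dt = F_Sf1 - 2*p_I1 - 32*q_C1/75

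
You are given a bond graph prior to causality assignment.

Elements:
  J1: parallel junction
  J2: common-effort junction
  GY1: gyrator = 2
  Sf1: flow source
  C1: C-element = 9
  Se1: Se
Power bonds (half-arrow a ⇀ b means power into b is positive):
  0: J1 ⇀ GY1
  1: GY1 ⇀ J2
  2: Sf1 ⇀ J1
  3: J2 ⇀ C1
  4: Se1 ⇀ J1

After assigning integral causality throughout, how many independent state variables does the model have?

b2 stroke→Sf1  (Sf1 (Sf) sets flow on bond)
b4 stroke→J1  (source Se1 imposes e)
b0 stroke→GY1  (J1: bond 4 brought effort, rest push out)
b1 stroke→GY1  (GY1 both-in/both-out from 0)
b3 stroke→J2  (J2: last free bond brings effort in)

1  (C1 all integral)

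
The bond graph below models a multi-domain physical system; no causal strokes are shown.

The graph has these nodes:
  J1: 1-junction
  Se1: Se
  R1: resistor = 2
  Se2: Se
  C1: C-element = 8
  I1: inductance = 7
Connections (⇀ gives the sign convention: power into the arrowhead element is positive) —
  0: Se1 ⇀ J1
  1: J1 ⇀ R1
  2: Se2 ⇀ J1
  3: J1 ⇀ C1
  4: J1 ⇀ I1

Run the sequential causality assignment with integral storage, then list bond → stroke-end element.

b0 stroke at J1
b1 stroke at J1
b2 stroke at J1
b3 stroke at J1
b4 stroke at I1

b0 stroke→J1  (source Se1 imposes e)
b2 stroke→J1  (Se2: effort source, stroke at far end)
b3 stroke→J1  (C1 outputs effort q/C1)
b4 stroke→I1  (prefer integral on I1)
b1 stroke→J1  (common-f at J1 fixed by 4)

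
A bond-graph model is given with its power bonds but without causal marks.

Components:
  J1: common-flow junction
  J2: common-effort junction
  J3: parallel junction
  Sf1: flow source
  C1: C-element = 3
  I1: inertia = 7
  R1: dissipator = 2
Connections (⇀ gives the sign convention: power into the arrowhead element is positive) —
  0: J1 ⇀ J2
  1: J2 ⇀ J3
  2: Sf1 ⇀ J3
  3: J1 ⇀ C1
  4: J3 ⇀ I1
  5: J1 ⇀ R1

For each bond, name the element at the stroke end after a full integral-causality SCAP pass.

b2 |Sf1  (source Sf1 imposes f)
b3 |J1  (C1: C, integral causality)
b4 |I1  (prefer integral on I1)
b1 |J3  (closing 0-jn rule on J3)
b0 |J2  (J2: last free bond brings effort in)
b5 |J1  (J1: bond 0 brought flow, rest push out)

#0 →J2
#1 →J3
#2 →Sf1
#3 →J1
#4 →I1
#5 →J1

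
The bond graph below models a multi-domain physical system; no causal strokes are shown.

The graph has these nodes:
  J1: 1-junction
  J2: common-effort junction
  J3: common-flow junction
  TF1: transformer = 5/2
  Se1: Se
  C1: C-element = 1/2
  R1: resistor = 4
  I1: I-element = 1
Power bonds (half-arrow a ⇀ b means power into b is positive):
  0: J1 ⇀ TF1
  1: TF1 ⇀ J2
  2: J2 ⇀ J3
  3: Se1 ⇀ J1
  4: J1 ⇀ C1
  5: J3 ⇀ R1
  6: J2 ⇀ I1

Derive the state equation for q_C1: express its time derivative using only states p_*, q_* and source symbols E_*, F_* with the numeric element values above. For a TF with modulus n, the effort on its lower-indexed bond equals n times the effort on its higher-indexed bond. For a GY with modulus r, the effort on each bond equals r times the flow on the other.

β3 stroke→J1  (Se1: effort source, stroke at far end)
β4 stroke→J1  (prefer integral on C1)
β0 stroke→TF1  (J1: last free bond brings flow in)
β1 stroke→J2  (through TF1, causality passes straight; one stroke at TF1)
β2 stroke→J3  (0-jn J2 has e-setter on 1)
β6 stroke→I1  (J2 effort already set via bond 1)
β5 stroke→R1  (J3: last free bond brings flow in)

dq_C1/dt = E_Se1/25 + 2*p_I1/5 - 2*q_C1/25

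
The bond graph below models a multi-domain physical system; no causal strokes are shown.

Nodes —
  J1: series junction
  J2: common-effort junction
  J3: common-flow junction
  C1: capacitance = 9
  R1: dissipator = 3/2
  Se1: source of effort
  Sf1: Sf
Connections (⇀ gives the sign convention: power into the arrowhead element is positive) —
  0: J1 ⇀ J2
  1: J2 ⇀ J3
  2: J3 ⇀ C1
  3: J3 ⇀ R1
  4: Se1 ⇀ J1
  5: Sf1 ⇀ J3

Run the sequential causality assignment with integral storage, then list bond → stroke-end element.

b4 stroke at J1  (Se1: effort source, stroke at far end)
b5 stroke at Sf1  (source Sf1 imposes f)
b0 stroke at J2  (J1: last free bond brings flow in)
b1 stroke at J3  (0-jn J2 has e-setter on 0)
b2 stroke at J3  (1-jn J3 has f-setter on 5)
b3 stroke at J3  (J3: bond 5 brought flow, rest push out)

bond 0 stroke at J2
bond 1 stroke at J3
bond 2 stroke at J3
bond 3 stroke at J3
bond 4 stroke at J1
bond 5 stroke at Sf1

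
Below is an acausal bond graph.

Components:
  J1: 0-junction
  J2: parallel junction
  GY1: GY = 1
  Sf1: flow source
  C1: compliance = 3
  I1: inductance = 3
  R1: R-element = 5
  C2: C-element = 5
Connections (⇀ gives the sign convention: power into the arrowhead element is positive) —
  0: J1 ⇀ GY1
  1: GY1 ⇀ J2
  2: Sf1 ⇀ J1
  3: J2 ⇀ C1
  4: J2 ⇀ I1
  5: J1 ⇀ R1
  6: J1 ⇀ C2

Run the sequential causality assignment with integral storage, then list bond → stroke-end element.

b0 stroke→GY1
b1 stroke→GY1
b2 stroke→Sf1
b3 stroke→J2
b4 stroke→I1
b5 stroke→R1
b6 stroke→J1

#2 stroke at Sf1  (Sf1: flow source, stroke at near end)
#3 stroke at J2  (C1 integral (e out))
#1 stroke at GY1  (0-jn J2 has e-setter on 3)
#4 stroke at I1  (J2 effort already set via bond 3)
#0 stroke at GY1  (through GY1, causality inverts; strokes same side of GY1)
#6 stroke at J1  (C2 integral (e out))
#5 stroke at R1  (J1: bond 6 brought effort, rest push out)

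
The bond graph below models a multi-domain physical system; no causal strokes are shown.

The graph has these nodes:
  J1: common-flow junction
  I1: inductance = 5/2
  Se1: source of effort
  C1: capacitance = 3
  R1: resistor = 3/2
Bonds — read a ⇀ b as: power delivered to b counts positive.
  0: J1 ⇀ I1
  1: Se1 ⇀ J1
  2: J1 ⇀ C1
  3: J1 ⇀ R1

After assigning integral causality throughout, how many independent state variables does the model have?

2  (C1, I1 all integral)

β1 stroke at J1  (source Se1 imposes e)
β0 stroke at I1  (I1 outputs flow p/I1)
β2 stroke at J1  (J1: bond 0 brought flow, rest push out)
β3 stroke at J1  (common-f at J1 fixed by 0)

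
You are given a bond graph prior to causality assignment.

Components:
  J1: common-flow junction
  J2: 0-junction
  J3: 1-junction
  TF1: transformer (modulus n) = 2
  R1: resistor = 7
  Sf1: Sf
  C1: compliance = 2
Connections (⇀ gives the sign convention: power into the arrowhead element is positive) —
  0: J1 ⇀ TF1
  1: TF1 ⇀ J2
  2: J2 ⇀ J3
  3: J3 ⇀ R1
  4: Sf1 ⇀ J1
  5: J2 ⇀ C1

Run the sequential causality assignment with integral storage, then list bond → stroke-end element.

β0 stroke→J1
β1 stroke→TF1
β2 stroke→J3
β3 stroke→R1
β4 stroke→Sf1
β5 stroke→J2

#4 |Sf1  (Sf1: flow source, stroke at near end)
#0 |J1  (J1 flow already set via bond 4)
#1 |TF1  (TF1 one-in-one-out from 0)
#5 |J2  (prefer integral on C1)
#2 |J3  (common-e at J2 fixed by 5)
#3 |R1  (closing 1-jn rule on J3)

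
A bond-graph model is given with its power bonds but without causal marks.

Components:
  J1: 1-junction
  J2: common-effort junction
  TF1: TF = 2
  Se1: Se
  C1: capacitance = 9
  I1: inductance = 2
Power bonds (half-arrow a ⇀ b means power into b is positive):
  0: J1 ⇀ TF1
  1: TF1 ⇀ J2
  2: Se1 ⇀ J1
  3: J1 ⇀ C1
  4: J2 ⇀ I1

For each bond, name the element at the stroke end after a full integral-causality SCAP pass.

b2 |J1  (Se1: effort source, stroke at far end)
b3 |J1  (C1 outputs effort q/C1)
b0 |TF1  (only one flow-in slot at J1)
b1 |J2  (TF TF1: opposite of bond 0)
b4 |I1  (J2 effort already set via bond 1)

#0 |TF1
#1 |J2
#2 |J1
#3 |J1
#4 |I1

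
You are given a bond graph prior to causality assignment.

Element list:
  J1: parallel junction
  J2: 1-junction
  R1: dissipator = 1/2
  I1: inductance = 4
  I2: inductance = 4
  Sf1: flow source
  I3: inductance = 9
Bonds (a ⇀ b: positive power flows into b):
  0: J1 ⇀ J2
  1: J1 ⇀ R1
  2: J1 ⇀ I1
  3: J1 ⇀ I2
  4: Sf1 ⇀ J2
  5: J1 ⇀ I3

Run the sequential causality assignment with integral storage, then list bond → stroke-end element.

#0 stroke at J2
#1 stroke at J1
#2 stroke at I1
#3 stroke at I2
#4 stroke at Sf1
#5 stroke at I3

β4 →Sf1  (Sf1 (Sf) sets flow on bond)
β0 →J2  (J2 flow already set via bond 4)
β2 →I1  (I1 integral (f out))
β3 →I2  (I2: I, integral causality)
β5 →I3  (prefer integral on I3)
β1 →J1  (only one effort-in slot at J1)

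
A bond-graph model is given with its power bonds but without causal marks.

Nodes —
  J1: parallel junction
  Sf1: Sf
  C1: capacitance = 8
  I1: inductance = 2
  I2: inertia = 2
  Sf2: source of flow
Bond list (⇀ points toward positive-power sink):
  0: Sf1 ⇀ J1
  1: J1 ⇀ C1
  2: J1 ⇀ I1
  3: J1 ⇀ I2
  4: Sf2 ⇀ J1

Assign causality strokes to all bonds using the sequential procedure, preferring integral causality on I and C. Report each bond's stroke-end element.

bond 0 →Sf1
bond 1 →J1
bond 2 →I1
bond 3 →I2
bond 4 →Sf2

#0 |Sf1  (Sf1 (Sf) sets flow on bond)
#4 |Sf2  (Sf2 (Sf) sets flow on bond)
#1 |J1  (C1 outputs effort q/C1)
#2 |I1  (0-jn J1 has e-setter on 1)
#3 |I2  (J1: bond 1 brought effort, rest push out)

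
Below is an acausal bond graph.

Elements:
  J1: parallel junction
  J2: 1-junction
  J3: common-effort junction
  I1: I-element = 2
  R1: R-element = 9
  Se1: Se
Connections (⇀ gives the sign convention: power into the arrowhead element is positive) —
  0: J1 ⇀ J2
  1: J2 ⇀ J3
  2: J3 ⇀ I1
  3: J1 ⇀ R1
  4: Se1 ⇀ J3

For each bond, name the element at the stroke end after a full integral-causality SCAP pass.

bond 0 →J1
bond 1 →J2
bond 2 →I1
bond 3 →R1
bond 4 →J3

b4 stroke→J3  (source Se1 imposes e)
b1 stroke→J2  (0-jn J3 has e-setter on 4)
b2 stroke→I1  (0-jn J3 has e-setter on 4)
b0 stroke→J1  (only one flow-in slot at J2)
b3 stroke→R1  (0-jn J1 has e-setter on 0)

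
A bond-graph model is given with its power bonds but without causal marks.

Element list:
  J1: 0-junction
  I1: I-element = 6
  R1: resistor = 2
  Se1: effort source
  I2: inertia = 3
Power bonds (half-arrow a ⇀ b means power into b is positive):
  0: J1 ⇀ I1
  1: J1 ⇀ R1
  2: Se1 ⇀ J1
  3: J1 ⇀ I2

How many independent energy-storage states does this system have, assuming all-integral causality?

β2 stroke at J1  (Se1 fixes effort; stroke away)
β0 stroke at I1  (J1 effort already set via bond 2)
β1 stroke at R1  (J1 effort already set via bond 2)
β3 stroke at I2  (J1: bond 2 brought effort, rest push out)

2  (I1, I2 all integral)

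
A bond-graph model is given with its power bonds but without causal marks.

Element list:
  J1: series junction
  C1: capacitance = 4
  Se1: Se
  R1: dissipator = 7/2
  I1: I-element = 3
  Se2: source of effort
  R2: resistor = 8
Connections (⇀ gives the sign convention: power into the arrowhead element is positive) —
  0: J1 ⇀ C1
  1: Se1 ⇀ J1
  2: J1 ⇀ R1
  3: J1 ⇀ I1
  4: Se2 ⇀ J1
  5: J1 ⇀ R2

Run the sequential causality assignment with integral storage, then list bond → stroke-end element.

bond 0 stroke→J1
bond 1 stroke→J1
bond 2 stroke→J1
bond 3 stroke→I1
bond 4 stroke→J1
bond 5 stroke→J1

β1 stroke at J1  (source Se1 imposes e)
β4 stroke at J1  (Se2 (Se) sets effort on bond)
β0 stroke at J1  (C1: C, integral causality)
β3 stroke at I1  (I1 outputs flow p/I1)
β2 stroke at J1  (common-f at J1 fixed by 3)
β5 stroke at J1  (1-jn J1 has f-setter on 3)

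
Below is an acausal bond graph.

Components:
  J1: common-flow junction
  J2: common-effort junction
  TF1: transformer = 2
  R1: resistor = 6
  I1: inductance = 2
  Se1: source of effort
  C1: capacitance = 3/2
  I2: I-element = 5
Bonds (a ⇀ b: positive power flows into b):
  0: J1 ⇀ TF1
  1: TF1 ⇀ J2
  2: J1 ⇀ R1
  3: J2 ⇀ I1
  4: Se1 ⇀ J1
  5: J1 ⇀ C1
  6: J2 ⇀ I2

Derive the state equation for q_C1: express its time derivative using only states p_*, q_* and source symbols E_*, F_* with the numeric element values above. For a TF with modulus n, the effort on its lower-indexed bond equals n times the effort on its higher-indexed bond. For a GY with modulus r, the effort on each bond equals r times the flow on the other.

dq_C1/dt = p_I1/4 + p_I2/10

β4 stroke→J1  (Se1: effort source, stroke at far end)
β3 stroke→I1  (I1 integral (f out))
β5 stroke→J1  (C1 integral (e out))
β6 stroke→I2  (prefer integral on I2)
β1 stroke→J2  (J2: last free bond brings effort in)
β0 stroke→TF1  (through TF1, causality passes straight; one stroke at TF1)
β2 stroke→J1  (J1: bond 0 brought flow, rest push out)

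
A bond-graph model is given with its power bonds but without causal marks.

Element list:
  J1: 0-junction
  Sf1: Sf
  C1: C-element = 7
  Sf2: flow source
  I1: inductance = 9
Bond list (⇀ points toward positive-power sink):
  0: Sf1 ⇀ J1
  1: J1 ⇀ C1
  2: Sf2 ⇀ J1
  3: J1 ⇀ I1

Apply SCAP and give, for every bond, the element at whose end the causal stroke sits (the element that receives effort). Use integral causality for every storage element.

#0 stroke→Sf1
#1 stroke→J1
#2 stroke→Sf2
#3 stroke→I1

β0 stroke at Sf1  (source Sf1 imposes f)
β2 stroke at Sf2  (source Sf2 imposes f)
β1 stroke at J1  (C1 outputs effort q/C1)
β3 stroke at I1  (0-jn J1 has e-setter on 1)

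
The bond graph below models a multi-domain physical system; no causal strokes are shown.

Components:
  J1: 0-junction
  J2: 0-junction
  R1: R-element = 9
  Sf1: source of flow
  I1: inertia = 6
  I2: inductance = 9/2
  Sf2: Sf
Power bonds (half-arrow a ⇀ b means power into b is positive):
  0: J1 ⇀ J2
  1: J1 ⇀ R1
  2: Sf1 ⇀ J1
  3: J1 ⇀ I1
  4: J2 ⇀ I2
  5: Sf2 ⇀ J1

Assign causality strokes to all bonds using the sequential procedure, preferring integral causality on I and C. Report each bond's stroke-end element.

#2 |Sf1  (Sf1: flow source, stroke at near end)
#5 |Sf2  (Sf2 (Sf) sets flow on bond)
#3 |I1  (I1: I, integral causality)
#4 |I2  (I2: I, integral causality)
#0 |J2  (only one effort-in slot at J2)
#1 |J1  (J1: last free bond brings effort in)

bond 0 stroke→J2
bond 1 stroke→J1
bond 2 stroke→Sf1
bond 3 stroke→I1
bond 4 stroke→I2
bond 5 stroke→Sf2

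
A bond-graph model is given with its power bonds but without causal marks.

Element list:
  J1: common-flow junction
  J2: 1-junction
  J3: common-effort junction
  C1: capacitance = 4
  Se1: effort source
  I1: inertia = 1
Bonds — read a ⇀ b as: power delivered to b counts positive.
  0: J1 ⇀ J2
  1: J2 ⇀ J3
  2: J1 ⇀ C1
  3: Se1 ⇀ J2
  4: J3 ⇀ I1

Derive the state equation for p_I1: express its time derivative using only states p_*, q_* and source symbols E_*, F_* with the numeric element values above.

β3 stroke→J2  (source Se1 imposes e)
β2 stroke→J1  (C1: C, integral causality)
β0 stroke→J2  (J1: last free bond brings flow in)
β1 stroke→J3  (J2 needs exactly one f-in)
β4 stroke→I1  (0-jn J3 has e-setter on 1)

dp_I1/dt = E_Se1 - q_C1/4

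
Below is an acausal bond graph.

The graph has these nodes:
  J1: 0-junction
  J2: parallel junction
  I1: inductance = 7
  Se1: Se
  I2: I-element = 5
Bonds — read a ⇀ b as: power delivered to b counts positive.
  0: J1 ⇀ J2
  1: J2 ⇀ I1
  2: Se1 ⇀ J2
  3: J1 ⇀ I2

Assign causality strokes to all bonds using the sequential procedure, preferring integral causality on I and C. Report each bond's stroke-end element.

bond 2 stroke at J2  (Se1: effort source, stroke at far end)
bond 0 stroke at J1  (J2: bond 2 brought effort, rest push out)
bond 1 stroke at I1  (J2: bond 2 brought effort, rest push out)
bond 3 stroke at I2  (J1 effort already set via bond 0)

b0 stroke at J1
b1 stroke at I1
b2 stroke at J2
b3 stroke at I2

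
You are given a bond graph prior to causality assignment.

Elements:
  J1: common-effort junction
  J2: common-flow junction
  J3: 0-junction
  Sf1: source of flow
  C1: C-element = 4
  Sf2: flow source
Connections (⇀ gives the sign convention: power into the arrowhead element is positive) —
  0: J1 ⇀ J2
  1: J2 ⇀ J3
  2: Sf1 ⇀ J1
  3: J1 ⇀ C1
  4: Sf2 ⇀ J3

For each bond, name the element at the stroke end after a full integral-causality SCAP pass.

β0 stroke→J2
β1 stroke→J3
β2 stroke→Sf1
β3 stroke→J1
β4 stroke→Sf2

β2 stroke at Sf1  (source Sf1 imposes f)
β4 stroke at Sf2  (Sf2: flow source, stroke at near end)
β1 stroke at J3  (J3: last free bond brings effort in)
β0 stroke at J2  (J2 flow already set via bond 1)
β3 stroke at J1  (J1 needs exactly one e-in)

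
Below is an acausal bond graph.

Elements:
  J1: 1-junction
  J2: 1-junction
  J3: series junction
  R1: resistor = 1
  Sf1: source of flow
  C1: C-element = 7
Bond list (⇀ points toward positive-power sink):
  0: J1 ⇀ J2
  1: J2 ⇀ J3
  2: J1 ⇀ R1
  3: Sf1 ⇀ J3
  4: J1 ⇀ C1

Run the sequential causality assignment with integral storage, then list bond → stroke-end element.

β0 |J2
β1 |J3
β2 |J1
β3 |Sf1
β4 |J1

bond 3 stroke→Sf1  (source Sf1 imposes f)
bond 1 stroke→J3  (1-jn J3 has f-setter on 3)
bond 0 stroke→J2  (J2: bond 1 brought flow, rest push out)
bond 2 stroke→J1  (1-jn J1 has f-setter on 0)
bond 4 stroke→J1  (J1 flow already set via bond 0)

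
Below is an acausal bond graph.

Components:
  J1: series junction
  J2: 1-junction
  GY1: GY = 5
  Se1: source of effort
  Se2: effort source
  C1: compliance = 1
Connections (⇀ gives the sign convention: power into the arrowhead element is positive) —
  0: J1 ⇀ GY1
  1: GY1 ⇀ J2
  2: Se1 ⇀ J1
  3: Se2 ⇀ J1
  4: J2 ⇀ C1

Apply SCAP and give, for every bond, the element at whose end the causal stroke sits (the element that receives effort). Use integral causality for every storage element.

b0 stroke→GY1
b1 stroke→GY1
b2 stroke→J1
b3 stroke→J1
b4 stroke→J2

b2 stroke at J1  (source Se1 imposes e)
b3 stroke at J1  (Se2 (Se) sets effort on bond)
b0 stroke at GY1  (only one flow-in slot at J1)
b1 stroke at GY1  (GY1: gyrator matches bond 0)
b4 stroke at J2  (J2 flow already set via bond 1)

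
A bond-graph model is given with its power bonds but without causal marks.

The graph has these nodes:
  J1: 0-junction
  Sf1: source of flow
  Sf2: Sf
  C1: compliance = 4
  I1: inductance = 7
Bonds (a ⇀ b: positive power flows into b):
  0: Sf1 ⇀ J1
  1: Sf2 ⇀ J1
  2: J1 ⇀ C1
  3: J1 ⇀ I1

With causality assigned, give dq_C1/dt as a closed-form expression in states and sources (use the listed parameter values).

dq_C1/dt = F_Sf1 + F_Sf2 - p_I1/7

#0 stroke→Sf1  (source Sf1 imposes f)
#1 stroke→Sf2  (Sf2: flow source, stroke at near end)
#2 stroke→J1  (C1: C, integral causality)
#3 stroke→I1  (J1: bond 2 brought effort, rest push out)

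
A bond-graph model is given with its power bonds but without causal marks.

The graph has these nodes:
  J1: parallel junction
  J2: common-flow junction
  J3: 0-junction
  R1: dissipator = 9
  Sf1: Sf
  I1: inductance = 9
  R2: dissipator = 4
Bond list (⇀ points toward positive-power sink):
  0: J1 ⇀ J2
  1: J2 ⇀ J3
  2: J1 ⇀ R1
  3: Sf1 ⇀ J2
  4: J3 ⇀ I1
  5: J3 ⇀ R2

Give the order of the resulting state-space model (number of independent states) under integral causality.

b3 |Sf1  (Sf1 (Sf) sets flow on bond)
b0 |J2  (J2: bond 3 brought flow, rest push out)
b1 |J2  (J2 flow already set via bond 3)
b2 |J1  (only one effort-in slot at J1)
b4 |I1  (I1 outputs flow p/I1)
b5 |J3  (only one effort-in slot at J3)

1  (I1 all integral)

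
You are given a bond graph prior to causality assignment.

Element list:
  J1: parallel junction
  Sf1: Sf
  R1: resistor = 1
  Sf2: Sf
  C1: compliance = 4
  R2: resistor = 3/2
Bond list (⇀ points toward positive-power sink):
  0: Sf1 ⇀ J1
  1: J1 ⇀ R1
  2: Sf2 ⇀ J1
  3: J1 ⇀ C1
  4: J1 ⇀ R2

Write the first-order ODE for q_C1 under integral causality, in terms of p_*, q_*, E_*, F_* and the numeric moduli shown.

b0 |Sf1  (Sf1 (Sf) sets flow on bond)
b2 |Sf2  (Sf2 (Sf) sets flow on bond)
b3 |J1  (C1 outputs effort q/C1)
b1 |R1  (J1 effort already set via bond 3)
b4 |R2  (0-jn J1 has e-setter on 3)

dq_C1/dt = F_Sf1 + F_Sf2 - 5*q_C1/12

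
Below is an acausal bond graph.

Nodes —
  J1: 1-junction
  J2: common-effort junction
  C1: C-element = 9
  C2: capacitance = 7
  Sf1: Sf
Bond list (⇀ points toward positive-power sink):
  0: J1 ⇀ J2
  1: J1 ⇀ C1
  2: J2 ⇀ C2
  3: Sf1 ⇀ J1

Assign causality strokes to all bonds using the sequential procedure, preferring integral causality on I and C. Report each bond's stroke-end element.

β0 stroke at J1
β1 stroke at J1
β2 stroke at J2
β3 stroke at Sf1

bond 3 stroke→Sf1  (Sf1 (Sf) sets flow on bond)
bond 0 stroke→J1  (common-f at J1 fixed by 3)
bond 1 stroke→J1  (1-jn J1 has f-setter on 3)
bond 2 stroke→J2  (J2 needs exactly one e-in)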